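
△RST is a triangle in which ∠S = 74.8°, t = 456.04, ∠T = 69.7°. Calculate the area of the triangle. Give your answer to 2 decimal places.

area ≈ 62131.70

The third angle is ∠R = 180° − ∠S − ∠T = 35.50°.
Law of sines: r = t·sin R/sin T ≈ 282.36.
Law of sines: s = t·sin S/sin T ≈ 469.23.
Area = ½·t·r·sin S ≈ 62132.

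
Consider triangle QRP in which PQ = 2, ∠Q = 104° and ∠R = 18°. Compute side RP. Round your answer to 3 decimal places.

The third angle is ∠P = 180° − ∠Q − ∠R = 58.00°.
Law of sines: RP = PQ·sin Q/sin R ≈ 6.2799.

6.280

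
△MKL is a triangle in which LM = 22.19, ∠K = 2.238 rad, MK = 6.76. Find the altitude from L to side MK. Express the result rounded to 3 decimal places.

13.639

Law of sines: sin L = MK·sin K/LM ≈ 0.23931.
Since LM ≥ MK, only the acute value applies: ∠L ≈ 0.242 rad.
Then ∠M = π − ∠K − ∠L ≈ 0.662 rad.
Law of sines gives KL = LM·sin M/sin K ≈ 17.362.
Area = ½·LM·MK·sin M ≈ 46.1.
The altitude from L has length 2·area/MK ≈ 13.639.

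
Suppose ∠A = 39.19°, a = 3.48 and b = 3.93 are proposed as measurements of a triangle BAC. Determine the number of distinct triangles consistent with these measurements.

b·sin A = 3.93·sin(39.19°) ≈ 2.483.
Since b sin A < a < b (2.483 < 3.48 < 3.93), two triangles exist.

2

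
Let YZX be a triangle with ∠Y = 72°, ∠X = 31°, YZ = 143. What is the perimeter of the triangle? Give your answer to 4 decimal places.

perimeter ≈ 677.5935

The third angle is ∠Z = 180° − ∠X − ∠Y = 77.00°.
Law of sines: ZX = YZ·sin Y/sin X ≈ 264.06.
Law of sines: XY = YZ·sin Z/sin X ≈ 270.53.
Semiperimeter s = (264.06+270.53+143)/2 = 338.8.
Perimeter = 264.06 + 270.53 + 143 = 677.59.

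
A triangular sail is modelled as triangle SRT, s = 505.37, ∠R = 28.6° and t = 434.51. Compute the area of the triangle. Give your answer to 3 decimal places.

Area = ½·t·s·sin R ≈ 52558.

area ≈ 52557.570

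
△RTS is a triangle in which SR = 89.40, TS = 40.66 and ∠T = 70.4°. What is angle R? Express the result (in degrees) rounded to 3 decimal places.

25.370

Law of sines: sin R = TS·sin T/SR ≈ 0.42846.
Since SR ≥ TS, only the acute value applies: ∠R ≈ 25.37°.
Then ∠S = 180° − ∠T − ∠R ≈ 84.23°.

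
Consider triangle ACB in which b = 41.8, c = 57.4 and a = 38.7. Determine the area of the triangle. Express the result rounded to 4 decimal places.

Semiperimeter s = (38.7 + 57.4 + 41.8)/2 = 68.95.
Heron's formula: area = √(68.95·30.25·11.55·27.15) ≈ 808.73.

area ≈ 808.7341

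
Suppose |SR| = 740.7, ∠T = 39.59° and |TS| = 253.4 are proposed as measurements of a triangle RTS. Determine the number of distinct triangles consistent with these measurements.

|TS|·sin T = 253.4·sin(39.59°) ≈ 161.5.
Since |SR| ≥ |TS|, exactly one triangle exists.

1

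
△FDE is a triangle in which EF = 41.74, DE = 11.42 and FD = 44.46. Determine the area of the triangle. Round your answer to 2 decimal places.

Semiperimeter s = (11.42 + 41.74 + 44.46)/2 = 48.81.
Heron's formula: area = √(48.81·37.39·7.07·4.35) ≈ 236.91.

area ≈ 236.91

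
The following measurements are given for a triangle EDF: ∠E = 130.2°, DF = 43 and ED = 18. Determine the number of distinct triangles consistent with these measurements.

ED·sin E = 18·sin(130.2°) ≈ 13.75.
Since ∠E is not acute, a triangle exists only if DF > ED; here DF > ED, so there is exactly one triangle.

1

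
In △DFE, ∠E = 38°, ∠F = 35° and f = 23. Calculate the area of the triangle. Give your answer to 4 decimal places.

271.5018

The third angle is ∠D = 180° − ∠F − ∠E = 107.00°.
Law of sines: d = f·sin D/sin F ≈ 38.347.
Law of sines: e = f·sin E/sin F ≈ 24.688.
Area = ½·f·d·sin E ≈ 271.5.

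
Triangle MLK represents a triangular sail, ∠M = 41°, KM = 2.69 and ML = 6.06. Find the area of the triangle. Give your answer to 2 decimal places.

Area = ½·KM·ML·sin M ≈ 5.3473.

area ≈ 5.35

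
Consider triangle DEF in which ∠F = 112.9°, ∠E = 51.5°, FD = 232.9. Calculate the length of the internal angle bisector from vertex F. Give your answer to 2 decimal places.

65.84

The third angle is ∠D = 180° − ∠E − ∠F = 15.60°.
Law of sines: EF = FD·sin D/sin E ≈ 80.029.
Law of sines: DE = FD·sin F/sin E ≈ 274.14.
The bisector from F has length 2·EF·FD·cos(∠F/2)/(EF+FD) ≈ 65.836.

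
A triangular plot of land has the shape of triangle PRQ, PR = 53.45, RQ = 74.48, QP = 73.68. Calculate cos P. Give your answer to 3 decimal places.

By the law of cosines, cos P = (QP² + PR² − RQ²) / (2·QP·PR) ≈ 0.34767, so ∠P ≈ 69.66°.

0.348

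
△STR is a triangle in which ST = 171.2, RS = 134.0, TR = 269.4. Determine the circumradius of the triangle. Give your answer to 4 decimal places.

161.4971

By the law of cosines, cos S = (RS² + ST² − TR²) / (2·RS·ST) ≈ -0.55166, so ∠S ≈ 123.48°.
Circumradius = TR/(2 sin S) ≈ 161.5.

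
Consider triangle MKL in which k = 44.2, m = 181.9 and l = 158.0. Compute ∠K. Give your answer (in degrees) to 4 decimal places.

∠K ≈ 12.5914°

By the law of cosines, cos K = (l² + m² − k²) / (2·l·m) ≈ 0.97595, so ∠K ≈ 12.59°.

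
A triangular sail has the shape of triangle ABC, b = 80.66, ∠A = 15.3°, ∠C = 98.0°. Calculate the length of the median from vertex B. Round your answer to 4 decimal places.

m_B ≈ 49.2309

The third angle is ∠B = 180° − ∠C − ∠A = 66.70°.
Law of sines: a = b·sin A/sin B ≈ 23.174.
Law of sines: c = b·sin C/sin B ≈ 86.968.
Median from B: ½√(2·c² + 2·a² − b²) ≈ 49.231.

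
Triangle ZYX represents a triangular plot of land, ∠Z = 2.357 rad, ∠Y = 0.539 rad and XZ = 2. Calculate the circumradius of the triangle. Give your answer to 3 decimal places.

The third angle is ∠X = π − ∠Z − ∠Y = 0.246 rad.
Law of sines: YX = XZ·sin Z/sin Y ≈ 2.753.
Law of sines: ZY = XZ·sin X/sin Y ≈ 0.94737.
Circumradius = XZ/(2 sin Y) ≈ 1.9483.

R ≈ 1.948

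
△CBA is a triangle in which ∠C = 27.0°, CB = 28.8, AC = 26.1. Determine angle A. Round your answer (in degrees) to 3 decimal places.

88.077

By the law of cosines, BA² = AC² + CB² − 2·AC·CB·cos C = 171.15, so BA ≈ 13.082.
Law of cosines again: cos A = (BA² + AC² − CB²)/(2·BA·AC) ≈ 0.03356, so ∠A ≈ 88.08°.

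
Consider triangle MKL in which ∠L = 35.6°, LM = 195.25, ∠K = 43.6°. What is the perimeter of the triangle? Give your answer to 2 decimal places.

638.18

The third angle is ∠M = 180° − ∠K − ∠L = 100.80°.
Law of sines: KL = LM·sin M/sin K ≈ 278.11.
Law of sines: MK = LM·sin L/sin K ≈ 164.81.
Semiperimeter s = (278.11+195.25+164.81)/2 = 319.09.
Perimeter = 278.11 + 195.25 + 164.81 = 638.18.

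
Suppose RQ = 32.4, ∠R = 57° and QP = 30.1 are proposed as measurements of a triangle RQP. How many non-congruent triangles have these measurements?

RQ·sin R = 32.4·sin(57°) ≈ 27.17.
Since RQ sin R < QP < RQ (27.17 < 30.1 < 32.4), two triangles exist.

2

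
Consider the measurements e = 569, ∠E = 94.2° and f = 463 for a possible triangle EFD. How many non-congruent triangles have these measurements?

f·sin E = 463·sin(94.2°) ≈ 461.8.
Since ∠E is not acute, a triangle exists only if e > f; here e > f, so there is exactly one triangle.

1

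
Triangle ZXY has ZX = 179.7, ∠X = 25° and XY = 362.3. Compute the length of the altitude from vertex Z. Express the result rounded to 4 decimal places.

75.9445

By the law of cosines, YZ² = ZX² + XY² − 2·ZX·XY·cos X = 45542, so YZ ≈ 213.41.
Area = ½·ZX·XY·sin X ≈ 13757.
The altitude from Z has length 2·area/XY ≈ 75.945.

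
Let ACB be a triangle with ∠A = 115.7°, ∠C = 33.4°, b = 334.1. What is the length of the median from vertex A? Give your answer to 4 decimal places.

The third angle is ∠B = 180° − ∠A − ∠C = 30.90°.
Law of sines: a = b·sin A/sin B ≈ 586.22.
Law of sines: c = b·sin C/sin B ≈ 358.13.
Median from A: ½√(2·c² + 2·b² − a²) ≈ 184.46.

m_A ≈ 184.4621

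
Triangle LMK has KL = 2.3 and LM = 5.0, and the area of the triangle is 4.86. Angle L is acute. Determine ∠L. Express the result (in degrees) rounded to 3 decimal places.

∠L ≈ 57.695°

From area = ½·KL·LM·sin L, we get sin L = 2·area/(KL·LM) ≈ 0.84522.
Taking the acute solution, ∠L ≈ 57.70°.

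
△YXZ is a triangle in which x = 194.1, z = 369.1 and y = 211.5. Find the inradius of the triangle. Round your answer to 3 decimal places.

Semiperimeter s = (211.5 + 194.1 + 369.1)/2 = 387.35.
Heron's formula: area = √(387.35·175.85·193.25·18.25) ≈ 15499.
Inradius = area/s = 15499/387.35 ≈ 40.014.

40.014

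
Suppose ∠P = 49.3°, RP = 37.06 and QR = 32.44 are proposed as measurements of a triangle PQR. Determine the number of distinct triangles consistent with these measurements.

2

RP·sin P = 37.06·sin(49.3°) ≈ 28.1.
Since RP sin P < QR < RP (28.1 < 32.44 < 37.06), two triangles exist.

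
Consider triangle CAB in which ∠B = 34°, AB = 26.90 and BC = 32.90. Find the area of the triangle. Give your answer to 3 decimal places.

Area = ½·AB·BC·sin B ≈ 247.45.

247.446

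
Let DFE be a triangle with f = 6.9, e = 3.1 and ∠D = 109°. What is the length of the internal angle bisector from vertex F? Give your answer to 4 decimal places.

By the law of cosines, d² = f² + e² − 2·f·e·cos D = 71.148, so d ≈ 8.4349.
Law of cosines again: cos F = (e² + d² − f²)/(2·e·d) ≈ 0.63384, so ∠F ≈ 50.67°.
The bisector from F has length 2·e·d·cos(∠F/2)/(e+d) ≈ 4.0978.

t_F ≈ 4.0978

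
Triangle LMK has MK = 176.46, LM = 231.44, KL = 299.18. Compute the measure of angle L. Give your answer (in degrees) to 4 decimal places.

∠L ≈ 36.0712°

By the law of cosines, cos L = (KL² + LM² − MK²) / (2·KL·LM) ≈ 0.80829, so ∠L ≈ 36.07°.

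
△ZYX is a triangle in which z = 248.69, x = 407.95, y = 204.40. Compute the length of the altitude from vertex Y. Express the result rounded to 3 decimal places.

h_Y ≈ 195.575

Semiperimeter s = (248.69 + 204.4 + 407.95)/2 = 430.52.
Heron's formula: area = √(430.52·181.83·226.12·22.57) ≈ 19988.
The altitude from Y has length 2·area/y ≈ 195.58.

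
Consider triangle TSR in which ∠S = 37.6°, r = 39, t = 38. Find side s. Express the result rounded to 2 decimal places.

By the law of cosines, s² = r² + t² − 2·r·t·cos S = 616.65, so s ≈ 24.833.

24.83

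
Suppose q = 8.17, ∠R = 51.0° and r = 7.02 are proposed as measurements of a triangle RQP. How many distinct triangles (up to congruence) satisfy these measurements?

2

q·sin R = 8.17·sin(51.0°) ≈ 6.349.
Since q sin R < r < q (6.349 < 7.02 < 8.17), two triangles exist.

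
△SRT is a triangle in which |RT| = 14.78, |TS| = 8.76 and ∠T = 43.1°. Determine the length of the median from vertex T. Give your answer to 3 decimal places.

By the law of cosines, |SR|² = |RT|² + |TS|² − 2·|RT|·|TS|·cos T = 106.11, so |SR| ≈ 10.301.
Median from T: ½√(2·|RT|² + 2·|TS|² − |SR|²) ≈ 11.003.

11.003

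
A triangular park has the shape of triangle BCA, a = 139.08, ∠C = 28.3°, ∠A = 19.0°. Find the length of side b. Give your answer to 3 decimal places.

313.949

The third angle is ∠B = 180° − ∠C − ∠A = 132.70°.
Law of sines: b = a·sin B/sin A ≈ 313.95.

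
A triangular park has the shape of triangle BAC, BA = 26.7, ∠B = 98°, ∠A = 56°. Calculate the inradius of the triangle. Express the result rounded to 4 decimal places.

r ≈ 9.7090

The third angle is ∠C = 180° − ∠B − ∠A = 26.00°.
Law of sines: AC = BA·sin B/sin C ≈ 60.315.
Law of sines: CB = BA·sin A/sin C ≈ 50.494.
Area = ½·BA·AC·sin A ≈ 667.54.
Semiperimeter s = (60.315+50.494+26.7)/2 = 68.754.
Inradius = area/s = 667.54/68.754 ≈ 9.709.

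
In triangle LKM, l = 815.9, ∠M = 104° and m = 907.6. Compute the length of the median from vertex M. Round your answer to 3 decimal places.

m_M ≈ 396.592

Law of sines: sin L = l·sin M/m ≈ 0.87226.
Since m ≥ l, only the acute value applies: ∠L ≈ 60.72°.
Then ∠K = 180° − ∠M − ∠L ≈ 15.28°.
Law of sines gives k = m·sin K/sin M ≈ 246.47.
Median from M: ½√(2·l² + 2·k² − m²) ≈ 396.59.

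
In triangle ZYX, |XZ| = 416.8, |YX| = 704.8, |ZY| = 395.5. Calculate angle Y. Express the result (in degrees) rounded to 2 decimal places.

By the law of cosines, cos Y = (|ZY|² + |YX|² − |XZ|²) / (2·|ZY|·|YX|) ≈ 0.85999, so ∠Y ≈ 30.68°.

30.68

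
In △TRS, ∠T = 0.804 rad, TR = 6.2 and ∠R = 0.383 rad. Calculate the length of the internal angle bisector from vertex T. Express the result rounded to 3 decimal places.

The third angle is ∠S = π − ∠T − ∠R = 1.955 rad.
Law of sines: RS = TR·sin T/sin S ≈ 4.8152.
Law of sines: ST = TR·sin R/sin S ≈ 2.4988.
The bisector from T has length 2·ST·TR·cos(∠T/2)/(ST+TR) ≈ 3.278.

3.278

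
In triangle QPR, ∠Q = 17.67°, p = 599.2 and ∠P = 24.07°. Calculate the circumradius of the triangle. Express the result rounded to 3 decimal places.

734.579

The third angle is ∠R = 180° − ∠Q − ∠P = 138.26°.
Law of sines: q = p·sin Q/sin P ≈ 445.94.
Law of sines: r = p·sin R/sin P ≈ 978.09.
Circumradius = p/(2 sin P) ≈ 734.58.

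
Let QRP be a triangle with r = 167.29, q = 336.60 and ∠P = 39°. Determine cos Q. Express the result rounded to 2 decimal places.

By the law of cosines, p² = q² + r² − 2·q·r·cos P = 53764, so p ≈ 231.87.
Law of cosines again: cos Q = (r² + p² − q²)/(2·r·p) ≈ -0.40668, so ∠Q ≈ 114.00°.

cos Q ≈ -0.41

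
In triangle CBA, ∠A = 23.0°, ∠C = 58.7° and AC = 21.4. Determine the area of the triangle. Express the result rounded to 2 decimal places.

The third angle is ∠B = 180° − ∠A − ∠C = 98.30°.
Law of sines: BA = AC·sin C/sin B ≈ 18.479.
Law of sines: CB = AC·sin A/sin B ≈ 8.4502.
Area = ½·AC·BA·sin A ≈ 77.257.

area ≈ 77.26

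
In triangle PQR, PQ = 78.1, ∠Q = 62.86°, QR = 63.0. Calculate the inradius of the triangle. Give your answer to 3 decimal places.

20.290

By the law of cosines, RP² = PQ² + QR² − 2·PQ·QR·cos Q = 5579.7, so RP ≈ 74.697.
Area = ½·PQ·QR·sin Q ≈ 2189.3.
Semiperimeter s = (63+74.697+78.1)/2 = 107.9.
Inradius = area/s = 2189.3/107.9 ≈ 20.29.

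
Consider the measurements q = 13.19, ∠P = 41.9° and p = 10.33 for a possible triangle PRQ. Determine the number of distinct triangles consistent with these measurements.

q·sin P = 13.19·sin(41.9°) ≈ 8.809.
Since q sin P < p < q (8.809 < 10.33 < 13.19), two triangles exist.

2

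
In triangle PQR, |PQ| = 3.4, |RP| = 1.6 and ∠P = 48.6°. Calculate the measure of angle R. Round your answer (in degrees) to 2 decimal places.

∠R ≈ 104.27°

By the law of cosines, |QR|² = |RP|² + |PQ|² − 2·|RP|·|PQ|·cos P = 6.9249, so |QR| ≈ 2.6315.
Law of cosines again: cos R = (|QR|² + |RP|² − |PQ|²)/(2·|QR|·|RP|) ≈ -0.24642, so ∠R ≈ 104.27°.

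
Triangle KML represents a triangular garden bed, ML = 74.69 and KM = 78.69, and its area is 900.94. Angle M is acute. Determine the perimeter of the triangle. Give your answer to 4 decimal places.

perimeter ≈ 177.5057

From area = ½·KM·ML·sin M, we get sin M = 2·area/(KM·ML) ≈ 0.30658.
Taking the acute solution, ∠M ≈ 17.85°.
Law of cosines then gives LK ≈ 24.126.
Perimeter = 74.69 + 24.126 + 78.69 = 177.51.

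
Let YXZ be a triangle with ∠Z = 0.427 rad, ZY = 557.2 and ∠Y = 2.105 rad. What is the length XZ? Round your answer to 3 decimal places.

837.624

The third angle is ∠X = π − ∠Z − ∠Y = 0.610 rad.
Law of sines: XZ = ZY·sin Y/sin X ≈ 837.62.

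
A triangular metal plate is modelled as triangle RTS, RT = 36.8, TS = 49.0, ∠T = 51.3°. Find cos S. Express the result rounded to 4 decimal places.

By the law of cosines, SR² = RT² + TS² − 2·RT·TS·cos T = 1500.4, so SR ≈ 38.735.
Law of cosines again: cos S = (TS² + SR² − RT²)/(2·TS·SR) ≈ 0.67100, so ∠S ≈ 47.86°.

cos S ≈ 0.6710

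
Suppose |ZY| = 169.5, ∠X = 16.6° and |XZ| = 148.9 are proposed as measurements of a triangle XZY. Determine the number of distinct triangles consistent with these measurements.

|XZ|·sin X = 148.9·sin(16.6°) ≈ 42.54.
Since |ZY| ≥ |XZ|, exactly one triangle exists.

1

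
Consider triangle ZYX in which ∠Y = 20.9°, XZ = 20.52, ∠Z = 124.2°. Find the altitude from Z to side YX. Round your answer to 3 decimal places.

11.740

The third angle is ∠X = 180° − ∠Z − ∠Y = 34.90°.
Law of sines: YX = XZ·sin Z/sin Y ≈ 47.575.
Law of sines: ZY = XZ·sin X/sin Y ≈ 32.911.
Area = ½·XZ·YX·sin X ≈ 279.27.
The altitude from Z has length 2·area/YX ≈ 11.74.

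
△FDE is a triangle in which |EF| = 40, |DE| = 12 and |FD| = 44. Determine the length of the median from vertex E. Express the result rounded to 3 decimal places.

Median from E: ½√(2·|DE|² + 2·|EF|² − |FD|²) ≈ 19.698.

19.698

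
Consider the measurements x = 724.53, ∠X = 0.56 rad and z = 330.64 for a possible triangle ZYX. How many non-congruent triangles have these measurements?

z·sin X = 330.64·sin(0.56 rad) ≈ 175.6.
Since x ≥ z, exactly one triangle exists.

1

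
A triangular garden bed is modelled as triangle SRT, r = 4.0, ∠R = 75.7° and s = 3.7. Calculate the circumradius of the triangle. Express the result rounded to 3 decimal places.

2.064

Law of sines: sin S = s·sin R/r ≈ 0.89634.
Since r ≥ s, only the acute value applies: ∠S ≈ 63.68°.
Then ∠T = 180° − ∠R − ∠S ≈ 40.62°.
Law of sines gives t = r·sin T/sin R ≈ 2.6874.
Circumradius = r/(2 sin R) ≈ 2.0639.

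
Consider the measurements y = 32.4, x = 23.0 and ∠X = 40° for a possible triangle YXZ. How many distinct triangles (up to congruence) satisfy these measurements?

y·sin X = 32.4·sin(40°) ≈ 20.83.
Since y sin X < x < y (20.83 < 23.0 < 32.4), two triangles exist.

2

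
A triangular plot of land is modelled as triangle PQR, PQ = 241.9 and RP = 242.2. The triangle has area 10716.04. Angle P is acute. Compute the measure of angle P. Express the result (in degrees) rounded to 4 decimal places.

From area = ½·RP·PQ·sin P, we get sin P = 2·area/(RP·PQ) ≈ 0.36581.
Taking the acute solution, ∠P ≈ 21.46°.

∠P ≈ 21.4574°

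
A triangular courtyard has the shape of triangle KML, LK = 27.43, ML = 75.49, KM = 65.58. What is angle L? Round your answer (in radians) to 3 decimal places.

By the law of cosines, cos L = (ML² + LK² − KM²) / (2·ML·LK) ≈ 0.51925, so ∠L ≈ 1.025 rad.

∠L ≈ 1.025 rad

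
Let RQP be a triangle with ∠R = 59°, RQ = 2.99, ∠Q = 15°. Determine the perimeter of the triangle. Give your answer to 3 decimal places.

perimeter ≈ 6.461

The third angle is ∠P = 180° − ∠R − ∠Q = 106.00°.
Law of sines: QP = RQ·sin R/sin P ≈ 2.6662.
Law of sines: PR = RQ·sin Q/sin P ≈ 0.80506.
Semiperimeter s = (2.6662+0.80506+2.99)/2 = 3.2306.
Perimeter = 2.6662 + 0.80506 + 2.99 = 6.4613.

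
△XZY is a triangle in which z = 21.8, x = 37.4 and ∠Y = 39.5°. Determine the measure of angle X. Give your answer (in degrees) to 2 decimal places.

∠X ≈ 106.53°

By the law of cosines, y² = x² + z² − 2·x·z·cos Y = 615.76, so y ≈ 24.814.
Law of cosines again: cos X = (z² + y² − x²)/(2·z·y) ≈ -0.28446, so ∠X ≈ 106.53°.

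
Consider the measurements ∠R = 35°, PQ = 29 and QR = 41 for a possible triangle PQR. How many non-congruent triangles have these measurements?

2

QR·sin R = 41·sin(35°) ≈ 23.52.
Since QR sin R < PQ < QR (23.52 < 29 < 41), two triangles exist.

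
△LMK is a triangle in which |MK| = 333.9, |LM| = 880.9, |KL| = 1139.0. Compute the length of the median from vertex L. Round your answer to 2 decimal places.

Median from L: ½√(2·|KL|² + 2·|LM|² − |MK|²) ≈ 1004.4.

m_L ≈ 1004.38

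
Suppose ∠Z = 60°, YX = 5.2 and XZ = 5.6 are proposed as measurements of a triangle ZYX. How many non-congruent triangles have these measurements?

2

XZ·sin Z = 5.6·sin(60°) ≈ 4.85.
Since XZ sin Z < YX < XZ (4.85 < 5.2 < 5.6), two triangles exist.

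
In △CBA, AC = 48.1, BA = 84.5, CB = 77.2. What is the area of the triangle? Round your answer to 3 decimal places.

Semiperimeter s = (84.5 + 48.1 + 77.2)/2 = 104.9.
Heron's formula: area = √(104.9·20.4·56.8·27.7) ≈ 1834.9.

1834.919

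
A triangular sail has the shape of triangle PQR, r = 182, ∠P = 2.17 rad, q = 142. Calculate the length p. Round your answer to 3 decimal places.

By the law of cosines, p² = q² + r² − 2·q·r·cos P = 82439, so p ≈ 287.12.

287.122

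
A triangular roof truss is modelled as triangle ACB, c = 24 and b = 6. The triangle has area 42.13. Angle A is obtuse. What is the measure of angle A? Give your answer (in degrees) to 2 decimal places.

144.19

From area = ½·c·b·sin A, we get sin A = 2·area/(c·b) ≈ 0.58514.
Taking the obtuse solution, ∠A ≈ 144.19°.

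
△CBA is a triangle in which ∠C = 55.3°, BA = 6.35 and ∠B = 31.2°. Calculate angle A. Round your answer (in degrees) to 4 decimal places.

The third angle is ∠A = 180° − ∠C − ∠B = 93.50°.

93.5000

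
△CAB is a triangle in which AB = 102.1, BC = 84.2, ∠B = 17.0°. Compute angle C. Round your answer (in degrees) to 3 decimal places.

By the law of cosines, CA² = AB² + BC² − 2·AB·BC·cos B = 1071.7, so CA ≈ 32.737.
Law of cosines again: cos C = (BC² + CA² − AB²)/(2·BC·CA) ≈ -0.41051, so ∠C ≈ 114.24°.

114.237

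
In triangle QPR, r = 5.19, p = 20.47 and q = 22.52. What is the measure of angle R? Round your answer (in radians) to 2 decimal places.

By the law of cosines, cos R = (q² + p² − r²) / (2·q·p) ≈ 0.97534, so ∠R ≈ 0.223 rad.

∠R ≈ 0.22 rad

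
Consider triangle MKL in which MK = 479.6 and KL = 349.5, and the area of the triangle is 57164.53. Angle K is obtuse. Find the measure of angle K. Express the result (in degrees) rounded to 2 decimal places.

∠K ≈ 136.99°

From area = ½·MK·KL·sin K, we get sin K = 2·area/(MK·KL) ≈ 0.68207.
Taking the obtuse solution, ∠K ≈ 136.99°.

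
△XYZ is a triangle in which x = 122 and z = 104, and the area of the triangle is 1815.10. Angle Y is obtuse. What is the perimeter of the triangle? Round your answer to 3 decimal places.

From area = ½·z·x·sin Y, we get sin Y = 2·area/(z·x) ≈ 0.28611.
Taking the obtuse solution, ∠Y ≈ 163.37°.
Law of cosines then gives y ≈ 223.64.
Perimeter = 122 + 223.64 + 104 = 449.64.

perimeter ≈ 449.641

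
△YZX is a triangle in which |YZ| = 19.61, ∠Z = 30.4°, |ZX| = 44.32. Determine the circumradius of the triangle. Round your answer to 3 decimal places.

By the law of cosines, |XY|² = |YZ|² + |ZX|² − 2·|YZ|·|ZX|·cos Z = 849.57, so |XY| ≈ 29.147.
Area = ½·|YZ|·|ZX|·sin Z ≈ 219.9.
Circumradius = |XY|/(2 sin Z) ≈ 28.8.

R ≈ 28.800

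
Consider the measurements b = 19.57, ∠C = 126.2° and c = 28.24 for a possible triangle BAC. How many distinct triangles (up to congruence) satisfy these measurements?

1

b·sin C = 19.57·sin(126.2°) ≈ 15.79.
Since ∠C is not acute, a triangle exists only if c > b; here c > b, so there is exactly one triangle.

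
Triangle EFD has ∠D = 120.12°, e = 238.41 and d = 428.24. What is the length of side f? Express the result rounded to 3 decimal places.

255.680

Law of sines: sin E = e·sin D/d ≈ 0.48155.
Since d ≥ e, only the acute value applies: ∠E ≈ 28.79°.
Then ∠F = 180° − ∠D − ∠E ≈ 31.09°.
Law of sines gives f = d·sin F/sin D ≈ 255.68.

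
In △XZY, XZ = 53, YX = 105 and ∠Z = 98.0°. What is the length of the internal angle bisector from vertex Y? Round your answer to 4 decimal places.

89.8956

Law of sines: sin Y = XZ·sin Z/YX ≈ 0.49985.
Since YX ≥ XZ, only the acute value applies: ∠Y ≈ 29.99°.
Then ∠X = 180° − ∠Z − ∠Y ≈ 52.01°.
Law of sines gives ZY = YX·sin X/sin Z ≈ 83.566.
The bisector from Y has length 2·ZY·YX·cos(∠Y/2)/(ZY+YX) ≈ 89.896.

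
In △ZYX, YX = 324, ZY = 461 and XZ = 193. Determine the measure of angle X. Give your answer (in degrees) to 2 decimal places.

124.20

By the law of cosines, cos X = (YX² + XZ² − ZY²) / (2·YX·XZ) ≈ -0.56208, so ∠X ≈ 124.20°.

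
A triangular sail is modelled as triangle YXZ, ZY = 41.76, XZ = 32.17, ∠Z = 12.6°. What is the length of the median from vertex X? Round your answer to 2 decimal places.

By the law of cosines, YX² = XZ² + ZY² − 2·XZ·ZY·cos Z = 156.68, so YX ≈ 12.517.
Median from X: ½√(2·YX² + 2·XZ² − ZY²) ≈ 12.642.

12.64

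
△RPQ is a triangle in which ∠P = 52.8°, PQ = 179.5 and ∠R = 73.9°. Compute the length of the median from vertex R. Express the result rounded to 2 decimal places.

The third angle is ∠Q = 180° − ∠R − ∠P = 53.30°.
Law of sines: QR = PQ·sin P/sin R ≈ 148.81.
Law of sines: RP = PQ·sin Q/sin R ≈ 149.79.
Median from R: ½√(2·QR² + 2·RP² − PQ²) ≈ 119.32.

119.32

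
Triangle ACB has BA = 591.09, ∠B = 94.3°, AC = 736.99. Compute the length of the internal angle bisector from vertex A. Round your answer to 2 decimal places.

Law of sines: sin C = BA·sin B/AC ≈ 0.79977.
Since AC ≥ BA, only the acute value applies: ∠C ≈ 53.11°.
Then ∠A = 180° − ∠B − ∠C ≈ 32.59°.
Law of sines gives CB = AC·sin A/sin B ≈ 398.1.
The bisector from A has length 2·BA·AC·cos(∠A/2)/(BA+AC) ≈ 629.67.

t_A ≈ 629.67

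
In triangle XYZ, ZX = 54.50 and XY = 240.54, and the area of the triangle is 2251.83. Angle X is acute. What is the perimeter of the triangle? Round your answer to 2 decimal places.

perimeter ≈ 485.32

From area = ½·ZX·XY·sin X, we get sin X = 2·area/(ZX·XY) ≈ 0.34354.
Taking the acute solution, ∠X ≈ 20.09°.
Law of cosines then gives YZ ≈ 190.28.
Perimeter = 190.28 + 54.5 + 240.54 = 485.32.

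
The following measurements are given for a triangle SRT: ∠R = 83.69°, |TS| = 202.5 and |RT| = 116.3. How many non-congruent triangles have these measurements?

1

|RT|·sin R = 116.3·sin(83.69°) ≈ 115.6.
Since |TS| ≥ |RT|, exactly one triangle exists.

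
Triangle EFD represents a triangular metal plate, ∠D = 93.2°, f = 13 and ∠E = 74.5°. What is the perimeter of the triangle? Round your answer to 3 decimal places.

The third angle is ∠F = 180° − ∠D − ∠E = 12.30°.
Law of sines: e = f·sin E/sin F ≈ 58.805.
Law of sines: d = f·sin D/sin F ≈ 60.929.
Semiperimeter s = (58.805+13+60.929)/2 = 66.367.
Perimeter = 58.805 + 13 + 60.929 = 132.73.

132.734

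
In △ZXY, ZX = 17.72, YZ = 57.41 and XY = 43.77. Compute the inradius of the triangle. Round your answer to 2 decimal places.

4.74

Semiperimeter s = (43.77 + 57.41 + 17.72)/2 = 59.45.
Heron's formula: area = √(59.45·15.68·2.04·41.73) ≈ 281.7.
Inradius = area/s = 281.7/59.45 ≈ 4.7385.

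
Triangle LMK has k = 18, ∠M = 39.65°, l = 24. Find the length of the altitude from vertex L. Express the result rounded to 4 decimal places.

By the law of cosines, m² = k² + l² − 2·k·l·cos M = 234.76, so m ≈ 15.322.
Area = ½·k·l·sin M ≈ 137.83.
The altitude from L has length 2·area/l ≈ 11.486.

h_L ≈ 11.4857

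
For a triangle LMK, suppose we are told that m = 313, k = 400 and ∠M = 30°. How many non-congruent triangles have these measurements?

k·sin M = 400·sin(30°) ≈ 200.
Since k sin M < m < k (200 < 313 < 400), two triangles exist.

2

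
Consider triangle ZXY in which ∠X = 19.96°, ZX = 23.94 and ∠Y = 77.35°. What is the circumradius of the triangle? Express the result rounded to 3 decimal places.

The third angle is ∠Z = 180° − ∠X − ∠Y = 82.69°.
Law of sines: XY = ZX·sin Z/sin Y ≈ 24.336.
Law of sines: YZ = ZX·sin X/sin Y ≈ 8.3756.
Circumradius = ZX/(2 sin Y) ≈ 12.268.

12.268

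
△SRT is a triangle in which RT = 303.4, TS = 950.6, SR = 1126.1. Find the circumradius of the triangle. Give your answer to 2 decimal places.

By the law of cosines, cos S = (TS² + SR² − RT²) / (2·TS·SR) ≈ 0.97139, so ∠S ≈ 13.74°.
Circumradius = RT/(2 sin S) ≈ 638.77.

638.77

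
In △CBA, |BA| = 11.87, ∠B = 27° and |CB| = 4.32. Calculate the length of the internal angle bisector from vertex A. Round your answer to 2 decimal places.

By the law of cosines, |AC|² = |CB|² + |BA|² − 2·|CB|·|BA|·cos B = 68.181, so |AC| ≈ 8.2571.
Law of cosines again: cos A = (|BA|² + |AC|² − |CB|²)/(2·|BA|·|AC|) ≈ 0.97138, so ∠A ≈ 13.74°.
The bisector from A has length 2·|BA|·|AC|·cos(∠A/2)/(|BA|+|AC|) ≈ 9.6694.

t_A ≈ 9.67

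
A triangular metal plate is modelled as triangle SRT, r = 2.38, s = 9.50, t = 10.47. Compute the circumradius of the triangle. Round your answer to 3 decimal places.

By the law of cosines, cos S = (r² + t² − s²) / (2·r·t) ≈ 0.50234, so ∠S ≈ 59.84°.
Circumradius = s/(2 sin S) ≈ 5.4934.

5.493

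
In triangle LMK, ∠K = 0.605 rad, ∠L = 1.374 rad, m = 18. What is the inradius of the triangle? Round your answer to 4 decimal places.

The third angle is ∠M = π − ∠K − ∠L = 1.163 rad.
Law of sines: l = m·sin L/sin M ≈ 19.233.
Law of sines: k = m·sin K/sin M ≈ 11.154.
Area = ½·m·l·sin K ≈ 98.45.
Semiperimeter s = (19.233+18+11.154)/2 = 24.194.
Inradius = area/s = 98.45/24.194 ≈ 4.0693.

4.0693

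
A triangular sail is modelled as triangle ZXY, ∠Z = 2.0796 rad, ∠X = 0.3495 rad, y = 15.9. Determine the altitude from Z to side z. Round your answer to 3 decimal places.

h_Z ≈ 5.445

The third angle is ∠Y = π − ∠Z − ∠X = 0.7125 rad.
Law of sines: z = y·sin Z/sin Y ≈ 21.241.
Law of sines: x = y·sin X/sin Y ≈ 8.3286.
Area = ½·y·z·sin X ≈ 57.825.
The altitude from Z has length 2·area/z ≈ 5.4446.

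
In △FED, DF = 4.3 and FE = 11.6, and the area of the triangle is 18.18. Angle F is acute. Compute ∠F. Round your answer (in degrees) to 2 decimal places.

From area = ½·DF·FE·sin F, we get sin F = 2·area/(DF·FE) ≈ 0.72895.
Taking the acute solution, ∠F ≈ 46.80°.

∠F ≈ 46.80°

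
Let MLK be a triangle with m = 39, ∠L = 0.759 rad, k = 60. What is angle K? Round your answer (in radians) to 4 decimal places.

By the law of cosines, l² = k² + m² − 2·k·m·cos L = 1725.5, so l ≈ 41.54.
Law of cosines again: cos K = (m² + l² − k²)/(2·m·l) ≈ -0.10909, so ∠K ≈ 1.680 rad.

∠K ≈ 1.6801 rad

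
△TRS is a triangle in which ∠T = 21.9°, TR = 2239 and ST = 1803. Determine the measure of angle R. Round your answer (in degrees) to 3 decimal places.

By the law of cosines, RS² = ST² + TR² − 2·ST·TR·cos T = 7.7273e+05, so RS ≈ 879.05.
Law of cosines again: cos R = (TR² + RS² − ST²)/(2·TR·RS) ≈ 0.64400, so ∠R ≈ 49.91°.

∠R ≈ 49.909°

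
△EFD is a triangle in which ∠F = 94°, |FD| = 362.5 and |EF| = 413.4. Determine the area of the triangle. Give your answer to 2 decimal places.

area ≈ 74746.23

Area = ½·|EF|·|FD|·sin F ≈ 74746.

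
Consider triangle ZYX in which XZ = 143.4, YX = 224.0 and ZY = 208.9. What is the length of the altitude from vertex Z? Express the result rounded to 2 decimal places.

h_Z ≈ 130.02

Semiperimeter s = (224 + 143.4 + 208.9)/2 = 288.15.
Heron's formula: area = √(288.15·64.15·144.75·79.25) ≈ 14562.
The altitude from Z has length 2·area/YX ≈ 130.02.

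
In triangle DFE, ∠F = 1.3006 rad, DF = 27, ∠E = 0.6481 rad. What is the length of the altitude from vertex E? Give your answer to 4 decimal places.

The third angle is ∠D = π − ∠F − ∠E = 1.1929 rad.
Law of sines: FE = DF·sin D/sin E ≈ 41.57.
Law of sines: ED = DF·sin F/sin E ≈ 43.103.
Area = ½·DF·FE·sin F ≈ 540.84.
The altitude from E has length 2·area/DF ≈ 40.062.

40.0621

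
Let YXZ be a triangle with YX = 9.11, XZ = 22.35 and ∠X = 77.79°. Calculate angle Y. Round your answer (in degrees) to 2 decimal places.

By the law of cosines, ZY² = YX² + XZ² − 2·YX·XZ·cos X = 496.39, so ZY ≈ 22.28.
Law of cosines again: cos Y = (ZY² + YX² − XZ²)/(2·ZY·YX) ≈ 0.19673, so ∠Y ≈ 78.65°.

78.65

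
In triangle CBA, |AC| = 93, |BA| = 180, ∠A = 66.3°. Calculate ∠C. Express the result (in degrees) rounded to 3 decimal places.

82.859

By the law of cosines, |CB|² = |BA|² + |AC|² − 2·|BA|·|AC|·cos A = 27592, so |CB| ≈ 166.11.
Law of cosines again: cos C = (|AC|² + |CB|² − |BA|²)/(2·|AC|·|CB|) ≈ 0.12431, so ∠C ≈ 82.86°.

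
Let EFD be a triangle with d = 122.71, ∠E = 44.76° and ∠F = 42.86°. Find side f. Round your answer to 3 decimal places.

The third angle is ∠D = 180° − ∠E − ∠F = 92.38°.
Law of sines: f = d·sin F/sin D ≈ 83.541.

83.541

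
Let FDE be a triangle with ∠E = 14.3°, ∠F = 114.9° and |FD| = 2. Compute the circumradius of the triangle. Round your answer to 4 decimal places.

The third angle is ∠D = 180° − ∠E − ∠F = 50.80°.
Law of sines: |DE| = |FD|·sin F/sin E ≈ 7.3445.
Law of sines: |EF| = |FD|·sin D/sin E ≈ 6.2749.
Circumradius = |FD|/(2 sin E) ≈ 4.0486.

4.0486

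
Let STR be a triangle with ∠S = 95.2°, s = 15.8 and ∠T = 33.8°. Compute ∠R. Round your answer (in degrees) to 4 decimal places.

∠R ≈ 51.0000°

The third angle is ∠R = 180° − ∠S − ∠T = 51.00°.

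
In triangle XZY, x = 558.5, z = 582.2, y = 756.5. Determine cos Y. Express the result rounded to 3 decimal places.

0.121

By the law of cosines, cos Y = (x² + z² − y²) / (2·x·z) ≈ 0.12084, so ∠Y ≈ 83.06°.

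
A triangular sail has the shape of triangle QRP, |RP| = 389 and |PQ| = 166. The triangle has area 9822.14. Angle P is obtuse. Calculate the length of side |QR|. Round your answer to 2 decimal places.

From area = ½·|RP|·|PQ|·sin P, we get sin P = 2·area/(|RP|·|PQ|) ≈ 0.30421.
Taking the obtuse solution, ∠P ≈ 162.29°.
Law of cosines then gives |QR| ≈ 549.46.

549.46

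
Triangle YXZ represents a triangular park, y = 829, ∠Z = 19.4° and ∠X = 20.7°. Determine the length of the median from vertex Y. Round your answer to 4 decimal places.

The third angle is ∠Y = 180° − ∠X − ∠Z = 139.90°.
Law of sines: x = y·sin X/sin Y ≈ 454.93.
Law of sines: z = y·sin Z/sin Y ≈ 427.5.
Median from Y: ½√(2·x² + 2·z² − y²) ≈ 151.81.

m_Y ≈ 151.8134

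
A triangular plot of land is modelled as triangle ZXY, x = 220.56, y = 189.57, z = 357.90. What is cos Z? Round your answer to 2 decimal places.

cos Z ≈ -0.52

By the law of cosines, cos Z = (x² + y² − z²) / (2·x·y) ≈ -0.52030, so ∠Z ≈ 121.35°.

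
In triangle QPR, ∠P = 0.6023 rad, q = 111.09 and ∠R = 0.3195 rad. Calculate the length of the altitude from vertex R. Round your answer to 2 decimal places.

The third angle is ∠Q = π − ∠P − ∠R = 2.2198 rad.
Law of sines: p = q·sin P/sin Q ≈ 78.998.
Law of sines: r = q·sin R/sin Q ≈ 43.797.
Area = ½·q·p·sin R ≈ 1378.2.
The altitude from R has length 2·area/r ≈ 62.937.

h_R ≈ 62.94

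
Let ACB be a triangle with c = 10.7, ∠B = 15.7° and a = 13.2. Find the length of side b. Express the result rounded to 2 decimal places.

4.10

By the law of cosines, b² = a² + c² − 2·a·c·cos B = 16.789, so b ≈ 4.0974.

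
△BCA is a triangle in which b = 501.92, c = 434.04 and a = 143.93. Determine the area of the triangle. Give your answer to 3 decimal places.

29344.278

Semiperimeter s = (501.92 + 434.04 + 143.93)/2 = 539.95.
Heron's formula: area = √(539.95·38.025·105.91·396.02) ≈ 29344.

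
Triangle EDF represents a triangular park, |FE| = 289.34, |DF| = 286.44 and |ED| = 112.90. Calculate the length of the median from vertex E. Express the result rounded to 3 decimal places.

Median from E: ½√(2·|FE|² + 2·|ED|² − |DF|²) ≈ 166.49.

m_E ≈ 166.493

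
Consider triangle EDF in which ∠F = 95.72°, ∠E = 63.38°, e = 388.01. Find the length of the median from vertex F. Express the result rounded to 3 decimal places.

201.587

The third angle is ∠D = 180° − ∠F − ∠E = 20.90°.
Law of sines: d = e·sin D/sin E ≈ 154.83.
Law of sines: f = e·sin F/sin E ≈ 431.86.
Median from F: ½√(2·e² + 2·d² − f²) ≈ 201.59.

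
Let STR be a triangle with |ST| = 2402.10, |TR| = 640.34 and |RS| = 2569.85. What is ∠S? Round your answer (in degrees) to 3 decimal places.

∠S ≈ 14.288°

By the law of cosines, cos S = (|RS|² + |ST|² − |TR|²) / (2·|RS|·|ST|) ≈ 0.96907, so ∠S ≈ 14.29°.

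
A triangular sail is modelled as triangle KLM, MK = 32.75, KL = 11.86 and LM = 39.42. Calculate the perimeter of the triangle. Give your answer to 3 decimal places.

Perimeter = 39.42 + 32.75 + 11.86 = 84.03.

84.030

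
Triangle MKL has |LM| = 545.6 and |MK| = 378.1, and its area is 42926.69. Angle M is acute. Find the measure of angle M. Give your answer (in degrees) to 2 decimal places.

∠M ≈ 24.59°

From area = ½·|LM|·|MK|·sin M, we get sin M = 2·area/(|LM|·|MK|) ≈ 0.41618.
Taking the acute solution, ∠M ≈ 24.59°.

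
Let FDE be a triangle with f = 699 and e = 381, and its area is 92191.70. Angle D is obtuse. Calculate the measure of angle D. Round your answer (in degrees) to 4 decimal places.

136.1843

From area = ½·e·f·sin D, we get sin D = 2·area/(e·f) ≈ 0.69234.
Taking the obtuse solution, ∠D ≈ 136.18°.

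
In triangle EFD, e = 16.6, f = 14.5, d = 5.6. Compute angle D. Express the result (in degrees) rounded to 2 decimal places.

By the law of cosines, cos D = (e² + f² − d²) / (2·e·f) ≈ 0.94402, so ∠D ≈ 19.26°.

∠D ≈ 19.26°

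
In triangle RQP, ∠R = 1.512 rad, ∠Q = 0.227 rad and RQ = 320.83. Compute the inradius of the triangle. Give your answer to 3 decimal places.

The third angle is ∠P = π − ∠R − ∠Q = 1.403 rad.
Law of sines: QP = RQ·sin R/sin P ≈ 324.86.
Law of sines: PR = RQ·sin Q/sin P ≈ 73.238.
Area = ½·RQ·QP·sin Q ≈ 11728.
Semiperimeter s = (324.86+73.238+320.83)/2 = 359.46.
Inradius = area/s = 11728/359.46 ≈ 32.627.

32.627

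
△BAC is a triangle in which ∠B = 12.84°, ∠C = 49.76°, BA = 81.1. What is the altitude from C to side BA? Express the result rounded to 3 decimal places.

The third angle is ∠A = 180° − ∠C − ∠B = 117.40°.
Law of sines: AC = BA·sin B/sin C ≈ 23.61.
Law of sines: CB = BA·sin A/sin C ≈ 94.324.
Area = ½·BA·AC·sin A ≈ 849.99.
The altitude from C has length 2·area/BA ≈ 20.962.

20.962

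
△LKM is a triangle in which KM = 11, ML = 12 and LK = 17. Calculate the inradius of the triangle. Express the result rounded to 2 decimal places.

r ≈ 3.29

Semiperimeter s = (11 + 12 + 17)/2 = 20.
Heron's formula: area = √(20·9·8·3) ≈ 65.727.
Inradius = area/s = 65.727/20 ≈ 3.2863.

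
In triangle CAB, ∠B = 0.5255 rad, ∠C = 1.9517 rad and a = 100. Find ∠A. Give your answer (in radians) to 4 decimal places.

∠A ≈ 0.6644 rad

The third angle is ∠A = π − ∠B − ∠C = 0.6644 rad.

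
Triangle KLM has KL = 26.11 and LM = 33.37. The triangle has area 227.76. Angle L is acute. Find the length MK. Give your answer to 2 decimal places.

From area = ½·KL·LM·sin L, we get sin L = 2·area/(KL·LM) ≈ 0.52281.
Taking the acute solution, ∠L ≈ 31.52°.
Law of cosines then gives MK ≈ 17.602.

17.60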